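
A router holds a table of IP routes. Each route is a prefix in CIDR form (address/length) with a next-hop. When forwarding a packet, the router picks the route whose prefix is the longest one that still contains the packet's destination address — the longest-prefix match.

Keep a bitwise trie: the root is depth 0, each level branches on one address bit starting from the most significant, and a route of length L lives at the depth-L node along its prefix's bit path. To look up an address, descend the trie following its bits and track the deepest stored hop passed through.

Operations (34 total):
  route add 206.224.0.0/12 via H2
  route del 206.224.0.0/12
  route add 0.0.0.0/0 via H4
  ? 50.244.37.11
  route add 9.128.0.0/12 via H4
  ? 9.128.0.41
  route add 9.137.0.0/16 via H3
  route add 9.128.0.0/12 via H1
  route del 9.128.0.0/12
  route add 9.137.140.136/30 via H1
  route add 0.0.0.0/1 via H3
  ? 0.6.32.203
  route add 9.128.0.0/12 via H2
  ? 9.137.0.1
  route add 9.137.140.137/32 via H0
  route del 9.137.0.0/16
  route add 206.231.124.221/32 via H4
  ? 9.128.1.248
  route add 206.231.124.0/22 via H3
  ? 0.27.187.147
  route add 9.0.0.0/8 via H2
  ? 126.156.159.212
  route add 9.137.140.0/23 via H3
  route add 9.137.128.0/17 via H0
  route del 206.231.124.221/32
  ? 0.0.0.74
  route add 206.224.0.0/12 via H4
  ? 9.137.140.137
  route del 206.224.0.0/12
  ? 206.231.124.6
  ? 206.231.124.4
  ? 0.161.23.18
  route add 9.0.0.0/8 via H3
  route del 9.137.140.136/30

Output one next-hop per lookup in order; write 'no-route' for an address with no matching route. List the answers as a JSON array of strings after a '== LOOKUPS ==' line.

Process each operation:
  add 206.224.0.0/12 -> H2 at depth 12
  del 206.224.0.0/12 (clear depth 12)
  add 0.0.0.0/0 -> H4 at depth 0
  ? 50.244.37.11  path d0:H4  best=H4
  add 9.128.0.0/12 -> H4 at depth 12
  ? 9.128.0.41  path d0:H4→d1:-→d2:-→d3:-→d4:-→d5:-→d6:-→d7:-→d8:-→d9:-→d10:-→d11:-→d12:H4  best=H4
  add 9.137.0.0/16 -> H3 at depth 16
  add 9.128.0.0/12 -> H1 at depth 12
  del 9.128.0.0/12 (clear depth 12)
  add 9.137.140.136/30 -> H1 at depth 30
  add 0.0.0.0/1 -> H3 at depth 1
  ? 0.6.32.203  path d0:H4→d1:H3→d2:-→d3:-→d4:-  best=H3
  add 9.128.0.0/12 -> H2 at depth 12
  ? 9.137.0.1  path d0:H4→d1:H3→d2:-→d3:-→d4:-→d5:-→d6:-→d7:-→d8:-→d9:-→d10:-→d11:-→d12:H2→d13:-→d14:-→d15:-→d16:H3  best=H3
  add 9.137.140.137/32 -> H0 at depth 32
  del 9.137.0.0/16 (clear depth 16)
  add 206.231.124.221/32 -> H4 at depth 32
  ? 9.128.1.248  path d0:H4→d1:H3→d2:-→d3:-→d4:-→d5:-→d6:-→d7:-→d8:-→d9:-→d10:-→d11:-→d12:H2  best=H2
  add 206.231.124.0/22 -> H3 at depth 22
  ? 0.27.187.147  path d0:H4→d1:H3→d2:-→d3:-→d4:-  best=H3
  add 9.0.0.0/8 -> H2 at depth 8
  ? 126.156.159.212  path d0:H4→d1:H3  best=H3
  add 9.137.140.0/23 -> H3 at depth 23
  add 9.137.128.0/17 -> H0 at depth 17
  del 206.231.124.221/32 (clear depth 32)
  ? 0.0.0.74  path d0:H4→d1:H3→d2:-→d3:-→d4:-  best=H3
  add 206.224.0.0/12 -> H4 at depth 12
  ? 9.137.140.137  path d0:H4→d1:H3→d2:-→d3:-→d4:-→d5:-→d6:-→d7:-→d8:H2→d9:-→d10:-→d11:-→d12:H2→d13:-→d14:-→d15:-→d16:-→d17:H0→d18:-→d19:-→d20:-→d21:-→d22:-→d23:H3→d24:-→d25:-→d26:-→d27:-→d28:-→d29:-→d30:H1→d31:-→d32:H0  best=H0
  del 206.224.0.0/12 (clear depth 12)
  ? 206.231.124.6  path d0:H4→d1:-→d2:-→d3:-→d4:-→d5:-→d6:-→d7:-→d8:-→d9:-→d10:-→d11:-→d12:-→d13:-→d14:-→d15:-→d16:-→d17:-→d18:-→d19:-→d20:-→d21:-→d22:H3→d23:-→d24:-  best=H3
  ? 206.231.124.4  path d0:H4→d1:-→d2:-→d3:-→d4:-→d5:-→d6:-→d7:-→d8:-→d9:-→d10:-→d11:-→d12:-→d13:-→d14:-→d15:-→d16:-→d17:-→d18:-→d19:-→d20:-→d21:-→d22:H3→d23:-→d24:-  best=H3
  ? 0.161.23.18  path d0:H4→d1:H3→d2:-→d3:-→d4:-  best=H3
  add 9.0.0.0/8 -> H3 at depth 8
  del 9.137.140.136/30 (clear depth 30)

== LOOKUPS ==
["H4","H4","H3","H3","H2","H3","H3","H3","H0","H3","H3","H3"]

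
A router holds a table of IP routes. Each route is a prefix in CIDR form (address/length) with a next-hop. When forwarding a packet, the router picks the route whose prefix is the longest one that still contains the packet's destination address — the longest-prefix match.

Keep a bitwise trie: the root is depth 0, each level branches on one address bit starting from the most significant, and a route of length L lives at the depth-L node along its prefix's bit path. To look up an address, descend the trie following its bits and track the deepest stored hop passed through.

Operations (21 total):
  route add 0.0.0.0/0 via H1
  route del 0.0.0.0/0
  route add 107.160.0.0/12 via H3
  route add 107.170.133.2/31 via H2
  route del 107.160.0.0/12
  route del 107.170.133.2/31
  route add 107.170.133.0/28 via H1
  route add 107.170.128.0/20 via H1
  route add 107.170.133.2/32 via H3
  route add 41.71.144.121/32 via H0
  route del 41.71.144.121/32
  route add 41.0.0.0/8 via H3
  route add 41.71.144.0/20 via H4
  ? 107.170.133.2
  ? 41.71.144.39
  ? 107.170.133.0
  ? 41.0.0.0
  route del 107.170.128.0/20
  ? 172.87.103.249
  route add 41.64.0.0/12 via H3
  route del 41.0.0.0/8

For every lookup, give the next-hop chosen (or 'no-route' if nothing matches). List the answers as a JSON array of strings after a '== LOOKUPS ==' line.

Trace:
  + 0.0.0.0/0 (H1) depth=0
  - 0.0.0.0/0 clear@0
  + 107.160.0.0/12 (H3) depth=12
  + 107.170.133.2/31 (H2) depth=31
  - 107.160.0.0/12 clear@12
  - 107.170.133.2/31 clear@31
  + 107.170.133.0/28 (H1) depth=28
  + 107.170.128.0/20 (H1) depth=20
  + 107.170.133.2/32 (H3) depth=32
  + 41.71.144.121/32 (H0) depth=32
  - 41.71.144.121/32 clear@32
  + 41.0.0.0/8 (H3) depth=8
  + 41.71.144.0/20 (H4) depth=20
  Q 107.170.133.2: descend 01101011101010101000010100000010 ; hops seen [H1,H1,H3] ; pick H3
  Q 41.71.144.39: descend 0010100101000111100100000 ; hops seen [H3,H4] ; pick H4
  Q 107.170.133.0: descend 011010111010101010000101000000 ; hops seen [H1,H1] ; pick H1
  Q 41.0.0.0: descend 001010010 ; hops seen [H3] ; pick H3
  - 107.170.128.0/20 clear@20
  Q 172.87.103.249: descend ε ; hops seen [∅] ; pick no-route
  + 41.64.0.0/12 (H3) depth=12
  - 41.0.0.0/8 clear@8

== LOOKUPS ==
["H3","H4","H1","H3","no-route"]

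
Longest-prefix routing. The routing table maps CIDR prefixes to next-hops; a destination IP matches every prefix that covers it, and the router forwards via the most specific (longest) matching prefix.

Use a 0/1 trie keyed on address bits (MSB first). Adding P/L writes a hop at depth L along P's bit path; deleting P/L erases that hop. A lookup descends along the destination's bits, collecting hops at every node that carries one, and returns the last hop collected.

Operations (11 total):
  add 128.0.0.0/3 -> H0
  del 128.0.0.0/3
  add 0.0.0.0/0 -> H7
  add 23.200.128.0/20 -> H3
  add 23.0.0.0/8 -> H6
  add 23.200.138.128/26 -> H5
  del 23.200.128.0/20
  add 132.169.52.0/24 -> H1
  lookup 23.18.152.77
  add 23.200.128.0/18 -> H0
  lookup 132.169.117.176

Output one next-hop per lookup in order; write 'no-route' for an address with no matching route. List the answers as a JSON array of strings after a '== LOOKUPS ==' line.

Process each operation:
  + 128.0.0.0/3 (H0) depth=3
  - 128.0.0.0/3 clear@3
  + 0.0.0.0/0 (H7) depth=0
  + 23.200.128.0/20 (H3) depth=20
  + 23.0.0.0/8 (H6) depth=8
  + 23.200.138.128/26 (H5) depth=26
  - 23.200.128.0/20 clear@20
  + 132.169.52.0/24 (H1) depth=24
  ? 23.18.152.77  path d0:H7→d1:-→d2:-→d3:-→d4:-→d5:-→d6:-→d7:-→d8:H6  best=H6
  + 23.200.128.0/18 (H0) depth=18
  ? 132.169.117.176  path d0:H7→d1:-→d2:-→d3:-→d4:-→d5:-→d6:-→d7:-→d8:-→d9:-→d10:-→d11:-→d12:-→d13:-→d14:-→d15:-→d16:-→d17:-  best=H7

== LOOKUPS ==
["H6","H7"]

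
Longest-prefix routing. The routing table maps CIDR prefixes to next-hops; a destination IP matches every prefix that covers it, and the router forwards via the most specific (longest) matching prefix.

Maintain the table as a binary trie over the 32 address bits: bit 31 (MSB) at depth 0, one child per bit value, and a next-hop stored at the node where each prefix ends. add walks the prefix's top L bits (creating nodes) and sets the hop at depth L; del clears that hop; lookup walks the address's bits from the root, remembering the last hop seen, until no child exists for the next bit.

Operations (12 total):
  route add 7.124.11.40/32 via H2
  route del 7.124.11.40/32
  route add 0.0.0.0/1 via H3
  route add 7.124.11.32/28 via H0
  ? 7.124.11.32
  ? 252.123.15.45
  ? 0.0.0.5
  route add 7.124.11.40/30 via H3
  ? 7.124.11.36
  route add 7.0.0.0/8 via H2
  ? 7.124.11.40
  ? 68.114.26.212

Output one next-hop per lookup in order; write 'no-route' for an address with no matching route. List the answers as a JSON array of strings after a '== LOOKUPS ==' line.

Apply in order:
  + 7.124.11.40/32 (H2) depth=32
  - 7.124.11.40/32 clear@32
  + 0.0.0.0/1 (H3) depth=1
  + 7.124.11.32/28 (H0) depth=28
  ? 7.124.11.32  path d0:-→d1:H3→d2:-→d3:-→d4:-→d5:-→d6:-→d7:-→d8:-→d9:-→d10:-→d11:-→d12:-→d13:-→d14:-→d15:-→d16:-→d17:-→d18:-→d19:-→d20:-→d21:-→d22:-→d23:-→d24:-→d25:-→d26:-→d27:-→d28:H0  best=H0
  ? 252.123.15.45  path d0:-  best=no-route
  ? 0.0.0.5  path d0:-→d1:H3→d2:-→d3:-→d4:-→d5:-  best=H3
  + 7.124.11.40/30 (H3) depth=30
  ? 7.124.11.36  path d0:-→d1:H3→d2:-→d3:-→d4:-→d5:-→d6:-→d7:-→d8:-→d9:-→d10:-→d11:-→d12:-→d13:-→d14:-→d15:-→d16:-→d17:-→d18:-→d19:-→d20:-→d21:-→d22:-→d23:-→d24:-→d25:-→d26:-→d27:-→d28:H0  best=H0
  + 7.0.0.0/8 (H2) depth=8
  ? 7.124.11.40  path d0:-→d1:H3→d2:-→d3:-→d4:-→d5:-→d6:-→d7:-→d8:H2→d9:-→d10:-→d11:-→d12:-→d13:-→d14:-→d15:-→d16:-→d17:-→d18:-→d19:-→d20:-→d21:-→d22:-→d23:-→d24:-→d25:-→d26:-→d27:-→d28:H0→d29:-→d30:H3→d31:-→d32:-  best=H3
  ? 68.114.26.212  path d0:-→d1:H3  best=H3

== LOOKUPS ==
["H0","no-route","H3","H0","H3","H3"]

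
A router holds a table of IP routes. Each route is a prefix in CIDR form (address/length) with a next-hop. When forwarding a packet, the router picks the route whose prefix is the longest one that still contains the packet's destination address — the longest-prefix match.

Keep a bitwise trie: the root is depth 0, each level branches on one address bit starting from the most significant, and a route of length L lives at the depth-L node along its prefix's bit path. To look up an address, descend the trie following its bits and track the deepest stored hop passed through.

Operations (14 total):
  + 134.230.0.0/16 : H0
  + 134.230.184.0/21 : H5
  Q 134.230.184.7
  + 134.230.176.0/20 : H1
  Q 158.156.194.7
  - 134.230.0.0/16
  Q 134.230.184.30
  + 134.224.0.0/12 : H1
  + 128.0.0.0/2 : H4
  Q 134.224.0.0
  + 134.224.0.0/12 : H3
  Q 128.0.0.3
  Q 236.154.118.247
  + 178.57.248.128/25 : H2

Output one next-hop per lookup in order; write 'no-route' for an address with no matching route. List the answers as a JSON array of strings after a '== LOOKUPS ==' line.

Trace:
  add 134.230.0.0/16 -> H0 at depth 16
  add 134.230.184.0/21 -> H5 at depth 21
  Q 134.230.184.7: descend 100001101110011010111 ; hops seen [H0,H5] ; pick H5
  add 134.230.176.0/20 -> H1 at depth 20
  Q 158.156.194.7: descend 100 ; hops seen [∅] ; pick no-route
  - 134.230.0.0/16 clear@16
  Q 134.230.184.30: descend 100001101110011010111 ; hops seen [H1,H5] ; pick H5
  add 134.224.0.0/12 -> H1 at depth 12
  add 128.0.0.0/2 -> H4 at depth 2
  Q 134.224.0.0: descend 1000011011100 ; hops seen [H4,H1] ; pick H1
  add 134.224.0.0/12 -> H3 at depth 12
  Q 128.0.0.3: descend 10000 ; hops seen [H4] ; pick H4
  Q 236.154.118.247: descend 1 ; hops seen [∅] ; pick no-route
  add 178.57.248.128/25 -> H2 at depth 25

== LOOKUPS ==
["H5","no-route","H5","H1","H4","no-route"]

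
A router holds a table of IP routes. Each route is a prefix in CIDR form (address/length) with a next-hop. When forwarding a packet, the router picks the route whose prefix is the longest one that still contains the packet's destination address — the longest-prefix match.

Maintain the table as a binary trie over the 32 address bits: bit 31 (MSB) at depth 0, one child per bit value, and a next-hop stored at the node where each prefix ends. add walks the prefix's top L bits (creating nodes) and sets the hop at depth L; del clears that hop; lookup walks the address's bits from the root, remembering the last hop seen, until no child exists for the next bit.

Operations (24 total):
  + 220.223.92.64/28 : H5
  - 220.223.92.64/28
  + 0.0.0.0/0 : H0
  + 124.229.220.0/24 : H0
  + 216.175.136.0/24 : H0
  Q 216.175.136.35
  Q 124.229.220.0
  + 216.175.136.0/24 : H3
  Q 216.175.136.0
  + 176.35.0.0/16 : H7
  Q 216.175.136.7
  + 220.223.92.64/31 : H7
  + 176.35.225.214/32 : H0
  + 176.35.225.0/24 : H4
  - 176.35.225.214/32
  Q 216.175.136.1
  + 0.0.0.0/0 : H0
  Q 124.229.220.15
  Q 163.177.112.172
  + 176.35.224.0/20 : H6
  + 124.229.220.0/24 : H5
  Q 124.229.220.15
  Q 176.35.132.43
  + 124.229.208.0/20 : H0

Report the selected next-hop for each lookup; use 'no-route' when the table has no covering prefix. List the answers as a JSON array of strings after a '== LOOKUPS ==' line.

Apply in order:
  + 220.223.92.64/28 (H5) depth=28
  del 220.223.92.64/28 (clear depth 28)
  + 0.0.0.0/0 (H0) depth=0
  + 124.229.220.0/24 (H0) depth=24
  + 216.175.136.0/24 (H0) depth=24
  Q 216.175.136.35: descend 110110001010111110001000 ; hops seen [H0,H0] ; pick H0
  Q 124.229.220.0: descend 011111001110010111011100 ; hops seen [H0,H0] ; pick H0
  + 216.175.136.0/24 (H3) depth=24
  Q 216.175.136.0: descend 110110001010111110001000 ; hops seen [H0,H3] ; pick H3
  + 176.35.0.0/16 (H7) depth=16
  Q 216.175.136.7: descend 110110001010111110001000 ; hops seen [H0,H3] ; pick H3
  + 220.223.92.64/31 (H7) depth=31
  + 176.35.225.214/32 (H0) depth=32
  + 176.35.225.0/24 (H4) depth=24
  del 176.35.225.214/32 (clear depth 32)
  Q 216.175.136.1: descend 110110001010111110001000 ; hops seen [H0,H3] ; pick H3
  + 0.0.0.0/0 (H0) depth=0
  Q 124.229.220.15: descend 011111001110010111011100 ; hops seen [H0,H0] ; pick H0
  Q 163.177.112.172: descend 101 ; hops seen [H0] ; pick H0
  + 176.35.224.0/20 (H6) depth=20
  + 124.229.220.0/24 (H5) depth=24
  Q 124.229.220.15: descend 011111001110010111011100 ; hops seen [H0,H5] ; pick H5
  Q 176.35.132.43: descend 10110000001000111 ; hops seen [H0,H7] ; pick H7
  + 124.229.208.0/20 (H0) depth=20

== LOOKUPS ==
["H0","H0","H3","H3","H3","H0","H0","H5","H7"]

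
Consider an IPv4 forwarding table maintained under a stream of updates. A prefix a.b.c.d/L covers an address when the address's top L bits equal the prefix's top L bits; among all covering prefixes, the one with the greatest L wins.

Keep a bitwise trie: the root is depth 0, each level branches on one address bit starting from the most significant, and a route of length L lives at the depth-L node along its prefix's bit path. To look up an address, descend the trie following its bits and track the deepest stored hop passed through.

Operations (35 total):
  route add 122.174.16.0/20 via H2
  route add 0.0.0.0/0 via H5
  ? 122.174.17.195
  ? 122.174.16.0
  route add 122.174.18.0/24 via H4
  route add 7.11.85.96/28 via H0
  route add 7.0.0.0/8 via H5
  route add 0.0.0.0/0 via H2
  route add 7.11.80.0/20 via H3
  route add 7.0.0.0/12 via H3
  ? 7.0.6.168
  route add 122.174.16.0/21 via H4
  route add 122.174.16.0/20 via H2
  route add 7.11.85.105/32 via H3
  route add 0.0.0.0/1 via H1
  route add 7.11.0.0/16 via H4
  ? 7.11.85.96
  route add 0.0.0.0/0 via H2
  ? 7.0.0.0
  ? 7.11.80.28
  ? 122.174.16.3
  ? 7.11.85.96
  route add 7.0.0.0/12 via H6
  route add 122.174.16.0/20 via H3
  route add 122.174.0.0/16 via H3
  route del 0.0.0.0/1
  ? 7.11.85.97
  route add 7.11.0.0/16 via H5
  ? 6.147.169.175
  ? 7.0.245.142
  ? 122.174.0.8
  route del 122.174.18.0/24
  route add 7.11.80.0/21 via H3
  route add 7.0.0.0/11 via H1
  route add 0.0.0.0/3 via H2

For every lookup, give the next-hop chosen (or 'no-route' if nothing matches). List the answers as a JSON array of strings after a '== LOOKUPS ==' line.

Trace:
  add 122.174.16.0/20 -> H2 at depth 20
  add 0.0.0.0/0 -> H5 at depth 0
  Q 122.174.17.195: descend 01111010101011100001 ; hops seen [H5,H2] ; pick H2
  Q 122.174.16.0: descend 01111010101011100001 ; hops seen [H5,H2] ; pick H2
  add 122.174.18.0/24 -> H4 at depth 24
  add 7.11.85.96/28 -> H0 at depth 28
  add 7.0.0.0/8 -> H5 at depth 8
  add 0.0.0.0/0 -> H2 at depth 0
  add 7.11.80.0/20 -> H3 at depth 20
  add 7.0.0.0/12 -> H3 at depth 12
  Q 7.0.6.168: descend 000001110000 ; hops seen [H2,H5,H3] ; pick H3
  add 122.174.16.0/21 -> H4 at depth 21
  add 122.174.16.0/20 -> H2 at depth 20
  add 7.11.85.105/32 -> H3 at depth 32
  add 0.0.0.0/1 -> H1 at depth 1
  add 7.11.0.0/16 -> H4 at depth 16
  Q 7.11.85.96: descend 0000011100001011010101010110 ; hops seen [H2,H1,H5,H3,H4,H3,H0] ; pick H0
  add 0.0.0.0/0 -> H2 at depth 0
  Q 7.0.0.0: descend 000001110000 ; hops seen [H2,H1,H5,H3] ; pick H3
  Q 7.11.80.28: descend 000001110000101101010 ; hops seen [H2,H1,H5,H3,H4,H3] ; pick H3
  Q 122.174.16.3: descend 0111101010101110000100 ; hops seen [H2,H1,H2,H4] ; pick H4
  Q 7.11.85.96: descend 0000011100001011010101010110 ; hops seen [H2,H1,H5,H3,H4,H3,H0] ; pick H0
  add 7.0.0.0/12 -> H6 at depth 12
  add 122.174.16.0/20 -> H3 at depth 20
  add 122.174.0.0/16 -> H3 at depth 16
  - 0.0.0.0/1 clear@1
  Q 7.11.85.97: descend 0000011100001011010101010110 ; hops seen [H2,H5,H6,H4,H3,H0] ; pick H0
  add 7.11.0.0/16 -> H5 at depth 16
  Q 6.147.169.175: descend 0000011 ; hops seen [H2] ; pick H2
  Q 7.0.245.142: descend 000001110000 ; hops seen [H2,H5,H6] ; pick H6
  Q 122.174.0.8: descend 0111101010101110000 ; hops seen [H2,H3] ; pick H3
  - 122.174.18.0/24 clear@24
  add 7.11.80.0/21 -> H3 at depth 21
  add 7.0.0.0/11 -> H1 at depth 11
  add 0.0.0.0/3 -> H2 at depth 3

== LOOKUPS ==
["H2","H2","H3","H0","H3","H3","H4","H0","H0","H2","H6","H3"]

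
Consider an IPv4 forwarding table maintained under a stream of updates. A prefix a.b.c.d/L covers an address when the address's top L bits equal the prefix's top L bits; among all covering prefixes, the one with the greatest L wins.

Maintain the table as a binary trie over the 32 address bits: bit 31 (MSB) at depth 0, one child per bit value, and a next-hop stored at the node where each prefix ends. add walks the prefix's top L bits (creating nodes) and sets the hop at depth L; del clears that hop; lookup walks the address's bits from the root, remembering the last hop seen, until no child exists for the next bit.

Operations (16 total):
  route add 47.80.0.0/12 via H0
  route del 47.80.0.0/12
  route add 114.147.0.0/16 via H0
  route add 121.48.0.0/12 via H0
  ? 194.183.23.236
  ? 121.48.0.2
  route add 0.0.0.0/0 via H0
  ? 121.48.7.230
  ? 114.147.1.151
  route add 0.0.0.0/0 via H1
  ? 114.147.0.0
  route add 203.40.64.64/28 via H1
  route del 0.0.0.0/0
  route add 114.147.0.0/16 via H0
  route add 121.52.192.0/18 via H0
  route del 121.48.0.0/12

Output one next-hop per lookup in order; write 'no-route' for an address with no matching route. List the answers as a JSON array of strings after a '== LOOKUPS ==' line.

Apply in order:
  add 47.80.0.0/12 -> H0 at depth 12
  del 47.80.0.0/12 (clear depth 12)
  add 114.147.0.0/16 -> H0 at depth 16
  add 121.48.0.0/12 -> H0 at depth 12
  lookup 194.183.23.236: bits ε walk d0:- -> no-route
  lookup 121.48.0.2: bits 011110010011 walk d0:-→d1:-→d2:-→d3:-→d4:-→d5:-→d6:-→d7:-→d8:-→d9:-→d10:-→d11:-→d12:H0 -> H0
  add 0.0.0.0/0 -> H0 at depth 0
  lookup 121.48.7.230: bits 011110010011 walk d0:H0→d1:-→d2:-→d3:-→d4:-→d5:-→d6:-→d7:-→d8:-→d9:-→d10:-→d11:-→d12:H0 -> H0
  lookup 114.147.1.151: bits 0111001010010011 walk d0:H0→d1:-→d2:-→d3:-→d4:-→d5:-→d6:-→d7:-→d8:-→d9:-→d10:-→d11:-→d12:-→d13:-→d14:-→d15:-→d16:H0 -> H0
  add 0.0.0.0/0 -> H1 at depth 0
  lookup 114.147.0.0: bits 0111001010010011 walk d0:H1→d1:-→d2:-→d3:-→d4:-→d5:-→d6:-→d7:-→d8:-→d9:-→d10:-→d11:-→d12:-→d13:-→d14:-→d15:-→d16:H0 -> H0
  add 203.40.64.64/28 -> H1 at depth 28
  del 0.0.0.0/0 (clear depth 0)
  add 114.147.0.0/16 -> H0 at depth 16
  add 121.52.192.0/18 -> H0 at depth 18
  del 121.48.0.0/12 (clear depth 12)

== LOOKUPS ==
["no-route","H0","H0","H0","H0"]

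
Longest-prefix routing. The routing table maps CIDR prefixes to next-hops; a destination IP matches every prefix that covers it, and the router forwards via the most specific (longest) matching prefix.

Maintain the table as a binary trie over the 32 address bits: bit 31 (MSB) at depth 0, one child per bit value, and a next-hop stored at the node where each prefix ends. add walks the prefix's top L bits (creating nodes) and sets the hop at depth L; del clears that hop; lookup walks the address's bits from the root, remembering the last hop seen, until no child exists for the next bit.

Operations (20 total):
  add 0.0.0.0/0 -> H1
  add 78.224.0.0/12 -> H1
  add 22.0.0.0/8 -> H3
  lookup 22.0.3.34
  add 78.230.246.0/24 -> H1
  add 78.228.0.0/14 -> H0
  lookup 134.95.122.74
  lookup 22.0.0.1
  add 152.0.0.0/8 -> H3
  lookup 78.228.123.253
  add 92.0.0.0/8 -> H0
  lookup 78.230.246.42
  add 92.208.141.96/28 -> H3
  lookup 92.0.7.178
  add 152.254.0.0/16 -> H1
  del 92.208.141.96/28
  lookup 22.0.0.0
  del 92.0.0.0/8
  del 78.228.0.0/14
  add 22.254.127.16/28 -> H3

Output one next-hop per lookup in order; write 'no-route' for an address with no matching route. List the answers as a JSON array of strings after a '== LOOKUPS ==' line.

Apply in order:
  + 0.0.0.0/0 (H1) depth=0
  + 78.224.0.0/12 (H1) depth=12
  + 22.0.0.0/8 (H3) depth=8
  ? 22.0.3.34  path d0:H1→d1:-→d2:-→d3:-→d4:-→d5:-→d6:-→d7:-→d8:H3  best=H3
  + 78.230.246.0/24 (H1) depth=24
  + 78.228.0.0/14 (H0) depth=14
  ? 134.95.122.74  path d0:H1  best=H1
  ? 22.0.0.1  path d0:H1→d1:-→d2:-→d3:-→d4:-→d5:-→d6:-→d7:-→d8:H3  best=H3
  + 152.0.0.0/8 (H3) depth=8
  ? 78.228.123.253  path d0:H1→d1:-→d2:-→d3:-→d4:-→d5:-→d6:-→d7:-→d8:-→d9:-→d10:-→d11:-→d12:H1→d13:-→d14:H0  best=H0
  + 92.0.0.0/8 (H0) depth=8
  ? 78.230.246.42  path d0:H1→d1:-→d2:-→d3:-→d4:-→d5:-→d6:-→d7:-→d8:-→d9:-→d10:-→d11:-→d12:H1→d13:-→d14:H0→d15:-→d16:-→d17:-→d18:-→d19:-→d20:-→d21:-→d22:-→d23:-→d24:H1  best=H1
  + 92.208.141.96/28 (H3) depth=28
  ? 92.0.7.178  path d0:H1→d1:-→d2:-→d3:-→d4:-→d5:-→d6:-→d7:-→d8:H0  best=H0
  + 152.254.0.0/16 (H1) depth=16
  - 92.208.141.96/28 clear@28
  ? 22.0.0.0  path d0:H1→d1:-→d2:-→d3:-→d4:-→d5:-→d6:-→d7:-→d8:H3  best=H3
  - 92.0.0.0/8 clear@8
  - 78.228.0.0/14 clear@14
  + 22.254.127.16/28 (H3) depth=28

== LOOKUPS ==
["H3","H1","H3","H0","H1","H0","H3"]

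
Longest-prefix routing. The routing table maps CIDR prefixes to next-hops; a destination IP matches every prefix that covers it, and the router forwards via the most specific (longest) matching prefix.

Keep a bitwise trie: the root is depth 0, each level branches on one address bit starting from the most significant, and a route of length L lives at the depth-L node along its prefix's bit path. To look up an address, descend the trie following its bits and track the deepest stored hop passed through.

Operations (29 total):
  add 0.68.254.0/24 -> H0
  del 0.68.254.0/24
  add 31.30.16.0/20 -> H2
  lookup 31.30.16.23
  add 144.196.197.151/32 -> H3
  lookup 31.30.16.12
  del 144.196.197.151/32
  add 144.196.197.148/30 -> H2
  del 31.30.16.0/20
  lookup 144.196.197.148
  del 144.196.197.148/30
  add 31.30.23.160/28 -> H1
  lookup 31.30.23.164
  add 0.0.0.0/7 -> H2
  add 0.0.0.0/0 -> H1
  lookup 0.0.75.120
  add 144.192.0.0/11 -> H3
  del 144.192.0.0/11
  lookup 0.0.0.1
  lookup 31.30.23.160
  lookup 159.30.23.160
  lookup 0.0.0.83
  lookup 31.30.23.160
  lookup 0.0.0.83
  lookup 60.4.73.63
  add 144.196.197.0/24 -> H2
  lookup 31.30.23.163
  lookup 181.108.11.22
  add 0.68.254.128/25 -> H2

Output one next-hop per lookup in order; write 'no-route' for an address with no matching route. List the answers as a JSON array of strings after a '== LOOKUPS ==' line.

Apply in order:
  + 0.68.254.0/24 (H0) depth=24
  - 0.68.254.0/24 clear@24
  + 31.30.16.0/20 (H2) depth=20
  lookup 31.30.16.23: bits 00011111000111100001 walk d0:-→d1:-→d2:-→d3:-→d4:-→d5:-→d6:-→d7:-→d8:-→d9:-→d10:-→d11:-→d12:-→d13:-→d14:-→d15:-→d16:-→d17:-→d18:-→d19:-→d20:H2 -> H2
  + 144.196.197.151/32 (H3) depth=32
  lookup 31.30.16.12: bits 00011111000111100001 walk d0:-→d1:-→d2:-→d3:-→d4:-→d5:-→d6:-→d7:-→d8:-→d9:-→d10:-→d11:-→d12:-→d13:-→d14:-→d15:-→d16:-→d17:-→d18:-→d19:-→d20:H2 -> H2
  - 144.196.197.151/32 clear@32
  + 144.196.197.148/30 (H2) depth=30
  - 31.30.16.0/20 clear@20
  lookup 144.196.197.148: bits 100100001100010011000101100101 walk d0:-→d1:-→d2:-→d3:-→d4:-→d5:-→d6:-→d7:-→d8:-→d9:-→d10:-→d11:-→d12:-→d13:-→d14:-→d15:-→d16:-→d17:-→d18:-→d19:-→d20:-→d21:-→d22:-→d23:-→d24:-→d25:-→d26:-→d27:-→d28:-→d29:-→d30:H2 -> H2
  - 144.196.197.148/30 clear@30
  + 31.30.23.160/28 (H1) depth=28
  lookup 31.30.23.164: bits 0001111100011110000101111010 walk d0:-→d1:-→d2:-→d3:-→d4:-→d5:-→d6:-→d7:-→d8:-→d9:-→d10:-→d11:-→d12:-→d13:-→d14:-→d15:-→d16:-→d17:-→d18:-→d19:-→d20:-→d21:-→d22:-→d23:-→d24:-→d25:-→d26:-→d27:-→d28:H1 -> H1
  + 0.0.0.0/7 (H2) depth=7
  + 0.0.0.0/0 (H1) depth=0
  lookup 0.0.75.120: bits 000000000 walk d0:H1→d1:-→d2:-→d3:-→d4:-→d5:-→d6:-→d7:H2→d8:-→d9:- -> H2
  + 144.192.0.0/11 (H3) depth=11
  - 144.192.0.0/11 clear@11
  lookup 0.0.0.1: bits 000000000 walk d0:H1→d1:-→d2:-→d3:-→d4:-→d5:-→d6:-→d7:H2→d8:-→d9:- -> H2
  lookup 31.30.23.160: bits 0001111100011110000101111010 walk d0:H1→d1:-→d2:-→d3:-→d4:-→d5:-→d6:-→d7:-→d8:-→d9:-→d10:-→d11:-→d12:-→d13:-→d14:-→d15:-→d16:-→d17:-→d18:-→d19:-→d20:-→d21:-→d22:-→d23:-→d24:-→d25:-→d26:-→d27:-→d28:H1 -> H1
  lookup 159.30.23.160: bits 1001 walk d0:H1→d1:-→d2:-→d3:-→d4:- -> H1
  lookup 0.0.0.83: bits 000000000 walk d0:H1→d1:-→d2:-→d3:-→d4:-→d5:-→d6:-→d7:H2→d8:-→d9:- -> H2
  lookup 31.30.23.160: bits 0001111100011110000101111010 walk d0:H1→d1:-→d2:-→d3:-→d4:-→d5:-→d6:-→d7:-→d8:-→d9:-→d10:-→d11:-→d12:-→d13:-→d14:-→d15:-→d16:-→d17:-→d18:-→d19:-→d20:-→d21:-→d22:-→d23:-→d24:-→d25:-→d26:-→d27:-→d28:H1 -> H1
  lookup 0.0.0.83: bits 000000000 walk d0:H1→d1:-→d2:-→d3:-→d4:-→d5:-→d6:-→d7:H2→d8:-→d9:- -> H2
  lookup 60.4.73.63: bits 00 walk d0:H1→d1:-→d2:- -> H1
  + 144.196.197.0/24 (H2) depth=24
  lookup 31.30.23.163: bits 0001111100011110000101111010 walk d0:H1→d1:-→d2:-→d3:-→d4:-→d5:-→d6:-→d7:-→d8:-→d9:-→d10:-→d11:-→d12:-→d13:-→d14:-→d15:-→d16:-→d17:-→d18:-→d19:-→d20:-→d21:-→d22:-→d23:-→d24:-→d25:-→d26:-→d27:-→d28:H1 -> H1
  lookup 181.108.11.22: bits 10 walk d0:H1→d1:-→d2:- -> H1
  + 0.68.254.128/25 (H2) depth=25

== LOOKUPS ==
["H2","H2","H2","H1","H2","H2","H1","H1","H2","H1","H2","H1","H1","H1"]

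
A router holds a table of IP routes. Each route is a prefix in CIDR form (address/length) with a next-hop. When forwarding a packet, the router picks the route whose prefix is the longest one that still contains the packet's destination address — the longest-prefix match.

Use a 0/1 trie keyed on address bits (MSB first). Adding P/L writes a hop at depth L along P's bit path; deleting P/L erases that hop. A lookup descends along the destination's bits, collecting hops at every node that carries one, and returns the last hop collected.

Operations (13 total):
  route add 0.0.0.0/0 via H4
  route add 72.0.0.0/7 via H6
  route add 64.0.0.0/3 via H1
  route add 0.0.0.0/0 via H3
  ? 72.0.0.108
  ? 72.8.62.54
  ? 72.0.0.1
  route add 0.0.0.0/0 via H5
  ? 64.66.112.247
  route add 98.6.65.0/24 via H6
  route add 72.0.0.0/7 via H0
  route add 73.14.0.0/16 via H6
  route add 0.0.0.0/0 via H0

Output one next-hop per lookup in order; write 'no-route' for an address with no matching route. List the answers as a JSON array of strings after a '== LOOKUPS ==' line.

Process each operation:
  + 0.0.0.0/0 (H4) depth=0
  + 72.0.0.0/7 (H6) depth=7
  + 64.0.0.0/3 (H1) depth=3
  + 0.0.0.0/0 (H3) depth=0
  ? 72.0.0.108  path d0:H3→d1:-→d2:-→d3:H1→d4:-→d5:-→d6:-→d7:H6  best=H6
  ? 72.8.62.54  path d0:H3→d1:-→d2:-→d3:H1→d4:-→d5:-→d6:-→d7:H6  best=H6
  ? 72.0.0.1  path d0:H3→d1:-→d2:-→d3:H1→d4:-→d5:-→d6:-→d7:H6  best=H6
  + 0.0.0.0/0 (H5) depth=0
  ? 64.66.112.247  path d0:H5→d1:-→d2:-→d3:H1→d4:-  best=H1
  + 98.6.65.0/24 (H6) depth=24
  + 72.0.0.0/7 (H0) depth=7
  + 73.14.0.0/16 (H6) depth=16
  + 0.0.0.0/0 (H0) depth=0

== LOOKUPS ==
["H6","H6","H6","H1"]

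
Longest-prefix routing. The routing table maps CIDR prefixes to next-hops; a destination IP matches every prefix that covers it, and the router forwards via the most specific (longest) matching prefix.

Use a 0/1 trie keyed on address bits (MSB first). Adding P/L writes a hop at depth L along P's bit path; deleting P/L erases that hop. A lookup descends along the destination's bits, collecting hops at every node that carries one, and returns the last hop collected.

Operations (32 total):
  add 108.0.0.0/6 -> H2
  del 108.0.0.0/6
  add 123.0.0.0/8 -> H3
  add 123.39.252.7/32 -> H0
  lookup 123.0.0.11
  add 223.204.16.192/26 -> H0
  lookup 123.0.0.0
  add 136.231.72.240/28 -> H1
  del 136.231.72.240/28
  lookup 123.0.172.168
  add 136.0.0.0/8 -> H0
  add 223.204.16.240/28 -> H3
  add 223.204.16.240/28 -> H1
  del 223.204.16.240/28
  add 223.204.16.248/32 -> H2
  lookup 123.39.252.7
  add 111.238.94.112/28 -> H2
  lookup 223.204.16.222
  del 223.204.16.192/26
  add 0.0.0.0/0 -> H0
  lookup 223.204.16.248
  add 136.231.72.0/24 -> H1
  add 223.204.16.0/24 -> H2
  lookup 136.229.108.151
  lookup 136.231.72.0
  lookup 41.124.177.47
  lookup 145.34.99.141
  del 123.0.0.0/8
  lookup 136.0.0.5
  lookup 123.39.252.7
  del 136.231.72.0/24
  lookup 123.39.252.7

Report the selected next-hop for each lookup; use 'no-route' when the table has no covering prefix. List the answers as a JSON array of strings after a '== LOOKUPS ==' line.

Trace:
  add 108.0.0.0/6 -> H2 at depth 6
  - 108.0.0.0/6 clear@6
  add 123.0.0.0/8 -> H3 at depth 8
  add 123.39.252.7/32 -> H0 at depth 32
  lookup 123.0.0.11: bits 0111101100 walk d0:-→d1:-→d2:-→d3:-→d4:-→d5:-→d6:-→d7:-→d8:H3→d9:-→d10:- -> H3
  add 223.204.16.192/26 -> H0 at depth 26
  lookup 123.0.0.0: bits 0111101100 walk d0:-→d1:-→d2:-→d3:-→d4:-→d5:-→d6:-→d7:-→d8:H3→d9:-→d10:- -> H3
  add 136.231.72.240/28 -> H1 at depth 28
  - 136.231.72.240/28 clear@28
  lookup 123.0.172.168: bits 0111101100 walk d0:-→d1:-→d2:-→d3:-→d4:-→d5:-→d6:-→d7:-→d8:H3→d9:-→d10:- -> H3
  add 136.0.0.0/8 -> H0 at depth 8
  add 223.204.16.240/28 -> H3 at depth 28
  add 223.204.16.240/28 -> H1 at depth 28
  - 223.204.16.240/28 clear@28
  add 223.204.16.248/32 -> H2 at depth 32
  lookup 123.39.252.7: bits 01111011001001111111110000000111 walk d0:-→d1:-→d2:-→d3:-→d4:-→d5:-→d6:-→d7:-→d8:H3→d9:-→d10:-→d11:-→d12:-→d13:-→d14:-→d15:-→d16:-→d17:-→d18:-→d19:-→d20:-→d21:-→d22:-→d23:-→d24:-→d25:-→d26:-→d27:-→d28:-→d29:-→d30:-→d31:-→d32:H0 -> H0
  add 111.238.94.112/28 -> H2 at depth 28
  lookup 223.204.16.222: bits 11011111110011000001000011 walk d0:-→d1:-→d2:-→d3:-→d4:-→d5:-→d6:-→d7:-→d8:-→d9:-→d10:-→d11:-→d12:-→d13:-→d14:-→d15:-→d16:-→d17:-→d18:-→d19:-→d20:-→d21:-→d22:-→d23:-→d24:-→d25:-→d26:H0 -> H0
  - 223.204.16.192/26 clear@26
  add 0.0.0.0/0 -> H0 at depth 0
  lookup 223.204.16.248: bits 11011111110011000001000011111000 walk d0:H0→d1:-→d2:-→d3:-→d4:-→d5:-→d6:-→d7:-→d8:-→d9:-→d10:-→d11:-→d12:-→d13:-→d14:-→d15:-→d16:-→d17:-→d18:-→d19:-→d20:-→d21:-→d22:-→d23:-→d24:-→d25:-→d26:-→d27:-→d28:-→d29:-→d30:-→d31:-→d32:H2 -> H2
  add 136.231.72.0/24 -> H1 at depth 24
  add 223.204.16.0/24 -> H2 at depth 24
  lookup 136.229.108.151: bits 10001000111001 walk d0:H0→d1:-→d2:-→d3:-→d4:-→d5:-→d6:-→d7:-→d8:H0→d9:-→d10:-→d11:-→d12:-→d13:-→d14:- -> H0
  lookup 136.231.72.0: bits 100010001110011101001000 walk d0:H0→d1:-→d2:-→d3:-→d4:-→d5:-→d6:-→d7:-→d8:H0→d9:-→d10:-→d11:-→d12:-→d13:-→d14:-→d15:-→d16:-→d17:-→d18:-→d19:-→d20:-→d21:-→d22:-→d23:-→d24:H1 -> H1
  lookup 41.124.177.47: bits 0 walk d0:H0→d1:- -> H0
  lookup 145.34.99.141: bits 100 walk d0:H0→d1:-→d2:-→d3:- -> H0
  - 123.0.0.0/8 clear@8
  lookup 136.0.0.5: bits 10001000 walk d0:H0→d1:-→d2:-→d3:-→d4:-→d5:-→d6:-→d7:-→d8:H0 -> H0
  lookup 123.39.252.7: bits 01111011001001111111110000000111 walk d0:H0→d1:-→d2:-→d3:-→d4:-→d5:-→d6:-→d7:-→d8:-→d9:-→d10:-→d11:-→d12:-→d13:-→d14:-→d15:-→d16:-→d17:-→d18:-→d19:-→d20:-→d21:-→d22:-→d23:-→d24:-→d25:-→d26:-→d27:-→d28:-→d29:-→d30:-→d31:-→d32:H0 -> H0
  - 136.231.72.0/24 clear@24
  lookup 123.39.252.7: bits 01111011001001111111110000000111 walk d0:H0→d1:-→d2:-→d3:-→d4:-→d5:-→d6:-→d7:-→d8:-→d9:-→d10:-→d11:-→d12:-→d13:-→d14:-→d15:-→d16:-→d17:-→d18:-→d19:-→d20:-→d21:-→d22:-→d23:-→d24:-→d25:-→d26:-→d27:-→d28:-→d29:-→d30:-→d31:-→d32:H0 -> H0

== LOOKUPS ==
["H3","H3","H3","H0","H0","H2","H0","H1","H0","H0","H0","H0","H0"]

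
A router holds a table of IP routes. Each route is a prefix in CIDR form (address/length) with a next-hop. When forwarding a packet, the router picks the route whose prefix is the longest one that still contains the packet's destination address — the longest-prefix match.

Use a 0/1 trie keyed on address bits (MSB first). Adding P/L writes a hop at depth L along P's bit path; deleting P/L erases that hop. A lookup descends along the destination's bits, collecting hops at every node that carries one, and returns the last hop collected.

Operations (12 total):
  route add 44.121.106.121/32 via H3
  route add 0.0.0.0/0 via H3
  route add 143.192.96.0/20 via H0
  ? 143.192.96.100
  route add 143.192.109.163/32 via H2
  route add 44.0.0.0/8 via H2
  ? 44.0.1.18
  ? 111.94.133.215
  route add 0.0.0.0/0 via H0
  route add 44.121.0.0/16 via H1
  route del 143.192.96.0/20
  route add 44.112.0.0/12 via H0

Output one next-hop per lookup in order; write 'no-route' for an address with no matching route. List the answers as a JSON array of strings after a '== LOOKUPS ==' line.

Process each operation:
  + 44.121.106.121/32 (H3) depth=32
  + 0.0.0.0/0 (H3) depth=0
  + 143.192.96.0/20 (H0) depth=20
  lookup 143.192.96.100: bits 10001111110000000110 walk d0:H3→d1:-→d2:-→d3:-→d4:-→d5:-→d6:-→d7:-→d8:-→d9:-→d10:-→d11:-→d12:-→d13:-→d14:-→d15:-→d16:-→d17:-→d18:-→d19:-→d20:H0 -> H0
  + 143.192.109.163/32 (H2) depth=32
  + 44.0.0.0/8 (H2) depth=8
  lookup 44.0.1.18: bits 001011000 walk d0:H3→d1:-→d2:-→d3:-→d4:-→d5:-→d6:-→d7:-→d8:H2→d9:- -> H2
  lookup 111.94.133.215: bits 0 walk d0:H3→d1:- -> H3
  + 0.0.0.0/0 (H0) depth=0
  + 44.121.0.0/16 (H1) depth=16
  del 143.192.96.0/20 (clear depth 20)
  + 44.112.0.0/12 (H0) depth=12

== LOOKUPS ==
["H0","H2","H3"]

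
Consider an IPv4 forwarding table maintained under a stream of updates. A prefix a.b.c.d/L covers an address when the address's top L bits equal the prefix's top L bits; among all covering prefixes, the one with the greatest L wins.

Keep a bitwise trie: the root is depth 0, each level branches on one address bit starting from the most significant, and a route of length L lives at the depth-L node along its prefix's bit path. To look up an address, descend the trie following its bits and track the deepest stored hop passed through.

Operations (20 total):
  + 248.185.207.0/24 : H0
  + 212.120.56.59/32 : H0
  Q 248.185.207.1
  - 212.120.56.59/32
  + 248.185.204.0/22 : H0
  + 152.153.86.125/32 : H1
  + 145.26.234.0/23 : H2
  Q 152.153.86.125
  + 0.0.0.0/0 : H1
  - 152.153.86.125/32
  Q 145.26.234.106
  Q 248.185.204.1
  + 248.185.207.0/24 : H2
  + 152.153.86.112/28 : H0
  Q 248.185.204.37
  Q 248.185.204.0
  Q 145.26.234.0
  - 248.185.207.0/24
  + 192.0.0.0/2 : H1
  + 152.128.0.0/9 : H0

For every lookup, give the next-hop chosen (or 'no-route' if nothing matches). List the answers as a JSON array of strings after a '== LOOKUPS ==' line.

Trace:
  + 248.185.207.0/24 (H0) depth=24
  + 212.120.56.59/32 (H0) depth=32
  lookup 248.185.207.1: bits 111110001011100111001111 walk d0:-→d1:-→d2:-→d3:-→d4:-→d5:-→d6:-→d7:-→d8:-→d9:-→d10:-→d11:-→d12:-→d13:-→d14:-→d15:-→d16:-→d17:-→d18:-→d19:-→d20:-→d21:-→d22:-→d23:-→d24:H0 -> H0
  del 212.120.56.59/32 (clear depth 32)
  + 248.185.204.0/22 (H0) depth=22
  + 152.153.86.125/32 (H1) depth=32
  + 145.26.234.0/23 (H2) depth=23
  lookup 152.153.86.125: bits 10011000100110010101011001111101 walk d0:-→d1:-→d2:-→d3:-→d4:-→d5:-→d6:-→d7:-→d8:-→d9:-→d10:-→d11:-→d12:-→d13:-→d14:-→d15:-→d16:-→d17:-→d18:-→d19:-→d20:-→d21:-→d22:-→d23:-→d24:-→d25:-→d26:-→d27:-→d28:-→d29:-→d30:-→d31:-→d32:H1 -> H1
  + 0.0.0.0/0 (H1) depth=0
  del 152.153.86.125/32 (clear depth 32)
  lookup 145.26.234.106: bits 10010001000110101110101 walk d0:H1→d1:-→d2:-→d3:-→d4:-→d5:-→d6:-→d7:-→d8:-→d9:-→d10:-→d11:-→d12:-→d13:-→d14:-→d15:-→d16:-→d17:-→d18:-→d19:-→d20:-→d21:-→d22:-→d23:H2 -> H2
  lookup 248.185.204.1: bits 1111100010111001110011 walk d0:H1→d1:-→d2:-→d3:-→d4:-→d5:-→d6:-→d7:-→d8:-→d9:-→d10:-→d11:-→d12:-→d13:-→d14:-→d15:-→d16:-→d17:-→d18:-→d19:-→d20:-→d21:-→d22:H0 -> H0
  + 248.185.207.0/24 (H2) depth=24
  + 152.153.86.112/28 (H0) depth=28
  lookup 248.185.204.37: bits 1111100010111001110011 walk d0:H1→d1:-→d2:-→d3:-→d4:-→d5:-→d6:-→d7:-→d8:-→d9:-→d10:-→d11:-→d12:-→d13:-→d14:-→d15:-→d16:-→d17:-→d18:-→d19:-→d20:-→d21:-→d22:H0 -> H0
  lookup 248.185.204.0: bits 1111100010111001110011 walk d0:H1→d1:-→d2:-→d3:-→d4:-→d5:-→d6:-→d7:-→d8:-→d9:-→d10:-→d11:-→d12:-→d13:-→d14:-→d15:-→d16:-→d17:-→d18:-→d19:-→d20:-→d21:-→d22:H0 -> H0
  lookup 145.26.234.0: bits 10010001000110101110101 walk d0:H1→d1:-→d2:-→d3:-→d4:-→d5:-→d6:-→d7:-→d8:-→d9:-→d10:-→d11:-→d12:-→d13:-→d14:-→d15:-→d16:-→d17:-→d18:-→d19:-→d20:-→d21:-→d22:-→d23:H2 -> H2
  del 248.185.207.0/24 (clear depth 24)
  + 192.0.0.0/2 (H1) depth=2
  + 152.128.0.0/9 (H0) depth=9

== LOOKUPS ==
["H0","H1","H2","H0","H0","H0","H2"]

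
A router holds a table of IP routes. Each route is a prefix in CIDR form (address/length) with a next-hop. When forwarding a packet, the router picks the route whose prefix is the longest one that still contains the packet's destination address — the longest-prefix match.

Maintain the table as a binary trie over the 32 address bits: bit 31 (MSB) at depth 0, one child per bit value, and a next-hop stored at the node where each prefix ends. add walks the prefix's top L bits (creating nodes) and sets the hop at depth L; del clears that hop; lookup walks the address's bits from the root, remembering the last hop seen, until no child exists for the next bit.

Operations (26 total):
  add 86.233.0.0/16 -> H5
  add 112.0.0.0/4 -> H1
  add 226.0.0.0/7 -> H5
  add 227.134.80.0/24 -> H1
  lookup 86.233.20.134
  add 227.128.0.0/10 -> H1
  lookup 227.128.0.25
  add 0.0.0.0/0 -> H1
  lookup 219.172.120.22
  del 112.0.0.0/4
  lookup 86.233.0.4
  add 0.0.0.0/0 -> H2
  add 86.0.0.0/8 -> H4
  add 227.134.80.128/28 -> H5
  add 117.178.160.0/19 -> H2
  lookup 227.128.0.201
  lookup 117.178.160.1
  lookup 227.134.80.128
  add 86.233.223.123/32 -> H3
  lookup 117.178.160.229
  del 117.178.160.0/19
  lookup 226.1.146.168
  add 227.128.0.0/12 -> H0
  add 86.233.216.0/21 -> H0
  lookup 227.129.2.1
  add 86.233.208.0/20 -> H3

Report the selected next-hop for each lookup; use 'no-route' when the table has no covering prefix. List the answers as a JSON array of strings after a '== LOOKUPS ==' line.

Trace:
  + 86.233.0.0/16 (H5) depth=16
  + 112.0.0.0/4 (H1) depth=4
  + 226.0.0.0/7 (H5) depth=7
  + 227.134.80.0/24 (H1) depth=24
  Q 86.233.20.134: descend 0101011011101001 ; hops seen [H5] ; pick H5
  + 227.128.0.0/10 (H1) depth=10
  Q 227.128.0.25: descend 1110001110000 ; hops seen [H5,H1] ; pick H1
  + 0.0.0.0/0 (H1) depth=0
  Q 219.172.120.22: descend 11 ; hops seen [H1] ; pick H1
  del 112.0.0.0/4 (clear depth 4)
  Q 86.233.0.4: descend 0101011011101001 ; hops seen [H1,H5] ; pick H5
  + 0.0.0.0/0 (H2) depth=0
  + 86.0.0.0/8 (H4) depth=8
  + 227.134.80.128/28 (H5) depth=28
  + 117.178.160.0/19 (H2) depth=19
  Q 227.128.0.201: descend 1110001110000 ; hops seen [H2,H5,H1] ; pick H1
  Q 117.178.160.1: descend 0111010110110010101 ; hops seen [H2,H2] ; pick H2
  Q 227.134.80.128: descend 1110001110000110010100001000 ; hops seen [H2,H5,H1,H1,H5] ; pick H5
  + 86.233.223.123/32 (H3) depth=32
  Q 117.178.160.229: descend 0111010110110010101 ; hops seen [H2,H2] ; pick H2
  del 117.178.160.0/19 (clear depth 19)
  Q 226.1.146.168: descend 1110001 ; hops seen [H2,H5] ; pick H5
  + 227.128.0.0/12 (H0) depth=12
  + 86.233.216.0/21 (H0) depth=21
  Q 227.129.2.1: descend 1110001110000 ; hops seen [H2,H5,H1,H0] ; pick H0
  + 86.233.208.0/20 (H3) depth=20

== LOOKUPS ==
["H5","H1","H1","H5","H1","H2","H5","H2","H5","H0"]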